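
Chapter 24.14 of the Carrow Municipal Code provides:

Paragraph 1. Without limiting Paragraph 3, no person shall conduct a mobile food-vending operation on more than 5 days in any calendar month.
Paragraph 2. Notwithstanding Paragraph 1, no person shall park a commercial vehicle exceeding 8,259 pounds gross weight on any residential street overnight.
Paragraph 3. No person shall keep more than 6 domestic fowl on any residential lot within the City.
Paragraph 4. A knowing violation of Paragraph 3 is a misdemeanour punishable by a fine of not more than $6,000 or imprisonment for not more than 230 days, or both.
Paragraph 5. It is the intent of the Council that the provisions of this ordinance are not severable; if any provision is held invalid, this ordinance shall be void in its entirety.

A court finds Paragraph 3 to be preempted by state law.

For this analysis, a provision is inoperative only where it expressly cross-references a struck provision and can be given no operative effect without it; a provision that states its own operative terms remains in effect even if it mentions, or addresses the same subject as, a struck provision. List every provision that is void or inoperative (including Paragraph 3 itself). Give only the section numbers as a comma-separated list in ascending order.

1, 2, 3, 4, 5

Paragraph 3 is struck. Paragraph 4 operates only by reference to Paragraph 3, so it falls with Paragraph 3. Paragraph 5 provides that the ordinance is not severable, so the invalidity of any one provision voids the entire ordinance. No provision of the ordinance survives.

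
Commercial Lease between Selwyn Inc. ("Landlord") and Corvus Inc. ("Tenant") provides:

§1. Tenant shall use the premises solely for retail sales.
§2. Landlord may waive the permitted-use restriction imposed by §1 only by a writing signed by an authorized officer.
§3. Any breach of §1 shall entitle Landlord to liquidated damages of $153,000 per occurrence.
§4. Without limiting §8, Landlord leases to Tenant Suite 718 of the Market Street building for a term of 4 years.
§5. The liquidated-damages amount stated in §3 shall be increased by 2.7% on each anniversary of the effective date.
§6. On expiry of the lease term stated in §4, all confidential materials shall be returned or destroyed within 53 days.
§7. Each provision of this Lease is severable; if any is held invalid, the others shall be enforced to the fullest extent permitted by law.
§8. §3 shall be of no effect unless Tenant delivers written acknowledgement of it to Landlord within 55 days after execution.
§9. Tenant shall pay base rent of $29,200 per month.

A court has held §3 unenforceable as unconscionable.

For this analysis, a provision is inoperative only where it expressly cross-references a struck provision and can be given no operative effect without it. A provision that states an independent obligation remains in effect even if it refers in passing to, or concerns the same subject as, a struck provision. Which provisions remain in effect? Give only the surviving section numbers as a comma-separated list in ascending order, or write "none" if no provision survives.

§3 is struck. The whole of §5 is the escalation of the liquidated-damages amount, defined by reference to §3, so §5 cannot stand once §3 is removed. §8 merely fixes the acknowledgement condition for §3; with §3 gone it has nothing to operate on and falls away. §4 mentions §8 but its own obligation stands independently of §8, so §4 is not affected. Under the severability clause in §7, the remaining provisions continue in force. The provisions still in force are §1, §2, §4, §6, §7, and §9.

1, 2, 4, 6, 7, 9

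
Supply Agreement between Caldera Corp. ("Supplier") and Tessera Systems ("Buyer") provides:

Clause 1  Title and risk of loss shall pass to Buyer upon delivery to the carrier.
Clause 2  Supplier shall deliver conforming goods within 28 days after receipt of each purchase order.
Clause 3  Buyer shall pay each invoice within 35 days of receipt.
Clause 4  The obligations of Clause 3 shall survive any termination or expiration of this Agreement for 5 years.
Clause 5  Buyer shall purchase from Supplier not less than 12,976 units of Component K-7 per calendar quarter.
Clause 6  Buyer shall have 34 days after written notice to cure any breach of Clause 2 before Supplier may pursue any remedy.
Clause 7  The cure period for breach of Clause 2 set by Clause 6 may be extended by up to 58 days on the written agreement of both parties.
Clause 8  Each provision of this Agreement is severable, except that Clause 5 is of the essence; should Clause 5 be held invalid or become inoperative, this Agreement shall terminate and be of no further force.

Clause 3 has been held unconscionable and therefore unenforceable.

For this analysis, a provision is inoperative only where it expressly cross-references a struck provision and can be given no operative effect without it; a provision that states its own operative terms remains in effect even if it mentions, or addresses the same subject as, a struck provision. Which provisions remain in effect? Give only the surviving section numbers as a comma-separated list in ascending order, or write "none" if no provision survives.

1, 2, 5, 6, 7, 8

Clause 3 is struck. Clause 4 operates only by reference to Clause 3, so it falls with Clause 3. Clause 8 makes Clause 5 an essential term, but Clause 5 is unaffected, so the severability proviso in Clause 8 preserves the remaining provisions. The provisions still in force are Clause 1, Clause 2, Clause 5, Clause 6, Clause 7, and Clause 8.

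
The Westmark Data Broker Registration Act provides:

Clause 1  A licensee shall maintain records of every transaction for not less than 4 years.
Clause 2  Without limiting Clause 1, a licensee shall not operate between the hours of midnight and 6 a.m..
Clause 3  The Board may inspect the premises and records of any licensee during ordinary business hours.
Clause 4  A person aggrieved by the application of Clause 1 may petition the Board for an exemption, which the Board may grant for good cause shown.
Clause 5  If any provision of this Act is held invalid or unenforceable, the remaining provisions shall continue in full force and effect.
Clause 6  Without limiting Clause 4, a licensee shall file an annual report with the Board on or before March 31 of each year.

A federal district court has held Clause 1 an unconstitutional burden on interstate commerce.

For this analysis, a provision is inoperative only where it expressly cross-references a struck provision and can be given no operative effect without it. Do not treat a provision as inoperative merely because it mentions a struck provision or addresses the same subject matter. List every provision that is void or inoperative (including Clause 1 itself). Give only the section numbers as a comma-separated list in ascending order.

1, 4

Clause 1 is struck. Clause 4 has no operative effect of its own apart from Clause 1 and is therefore inoperative. Clause 2 mentions Clause 1 but its own obligation stands independently of Clause 1, so Clause 2 is not affected. Although Clause 6 refers to Clause 4, its operative terms do not depend on Clause 4, so it remains in effect. Under the severability clause in Clause 5, the remaining provisions continue in force. The provisions still in force are Clause 2, Clause 3, Clause 5, and Clause 6.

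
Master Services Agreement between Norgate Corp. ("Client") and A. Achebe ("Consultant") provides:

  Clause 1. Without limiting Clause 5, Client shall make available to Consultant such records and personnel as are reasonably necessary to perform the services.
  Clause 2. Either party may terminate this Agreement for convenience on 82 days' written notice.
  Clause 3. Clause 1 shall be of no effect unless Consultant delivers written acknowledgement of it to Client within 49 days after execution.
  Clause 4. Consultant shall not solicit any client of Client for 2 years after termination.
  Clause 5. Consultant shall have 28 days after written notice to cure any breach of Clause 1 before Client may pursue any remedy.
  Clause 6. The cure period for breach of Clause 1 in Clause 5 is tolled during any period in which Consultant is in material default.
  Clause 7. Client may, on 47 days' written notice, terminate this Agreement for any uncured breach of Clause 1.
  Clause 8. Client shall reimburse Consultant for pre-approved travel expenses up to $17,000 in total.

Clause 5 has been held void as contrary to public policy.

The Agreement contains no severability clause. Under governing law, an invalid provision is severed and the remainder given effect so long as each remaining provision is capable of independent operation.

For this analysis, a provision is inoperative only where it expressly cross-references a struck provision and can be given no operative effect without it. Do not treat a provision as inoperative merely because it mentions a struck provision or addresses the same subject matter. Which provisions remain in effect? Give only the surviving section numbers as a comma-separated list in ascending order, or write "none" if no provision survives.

Clause 5 is struck. Clause 6 does nothing except set the tolling of the cure period for breach of Clause 1 by reference to Clause 5; with Clause 5 gone it has no independent effect and is inoperative. Clause 1 mentions Clause 5 but its own obligation stands independently of Clause 5, so Clause 1 is not affected. Under the stated default rule, only provisions that cannot operate independently fall away; the rest are enforced. The provisions still in force are Clause 1, Clause 2, Clause 3, Clause 4, Clause 7, and Clause 8.

1, 2, 3, 4, 7, 8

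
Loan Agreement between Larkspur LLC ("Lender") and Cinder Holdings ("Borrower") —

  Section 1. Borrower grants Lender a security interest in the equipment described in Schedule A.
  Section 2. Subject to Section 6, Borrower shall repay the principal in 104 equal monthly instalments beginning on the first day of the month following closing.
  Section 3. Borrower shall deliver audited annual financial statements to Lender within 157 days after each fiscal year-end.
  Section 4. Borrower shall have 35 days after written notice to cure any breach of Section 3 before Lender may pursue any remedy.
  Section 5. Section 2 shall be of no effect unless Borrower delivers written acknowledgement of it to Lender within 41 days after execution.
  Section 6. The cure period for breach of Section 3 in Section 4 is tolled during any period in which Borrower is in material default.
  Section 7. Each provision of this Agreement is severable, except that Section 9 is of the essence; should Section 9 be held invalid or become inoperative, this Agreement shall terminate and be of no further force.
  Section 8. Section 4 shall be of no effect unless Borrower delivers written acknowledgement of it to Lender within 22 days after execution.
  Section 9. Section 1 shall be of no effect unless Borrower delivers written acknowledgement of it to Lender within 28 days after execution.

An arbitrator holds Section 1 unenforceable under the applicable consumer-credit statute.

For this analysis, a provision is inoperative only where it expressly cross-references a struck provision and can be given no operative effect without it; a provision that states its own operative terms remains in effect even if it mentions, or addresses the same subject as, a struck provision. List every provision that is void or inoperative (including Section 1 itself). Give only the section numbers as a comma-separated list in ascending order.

Section 1 is struck. Section 9 has no operative effect of its own apart from Section 1 and is therefore inoperative. Section 7 makes Section 9 an essential term, and Section 9 has been rendered inoperative by the cascade; under Section 7, the entire Agreement is therefore void. No provision of the Agreement survives.

1, 2, 3, 4, 5, 6, 7, 8, 9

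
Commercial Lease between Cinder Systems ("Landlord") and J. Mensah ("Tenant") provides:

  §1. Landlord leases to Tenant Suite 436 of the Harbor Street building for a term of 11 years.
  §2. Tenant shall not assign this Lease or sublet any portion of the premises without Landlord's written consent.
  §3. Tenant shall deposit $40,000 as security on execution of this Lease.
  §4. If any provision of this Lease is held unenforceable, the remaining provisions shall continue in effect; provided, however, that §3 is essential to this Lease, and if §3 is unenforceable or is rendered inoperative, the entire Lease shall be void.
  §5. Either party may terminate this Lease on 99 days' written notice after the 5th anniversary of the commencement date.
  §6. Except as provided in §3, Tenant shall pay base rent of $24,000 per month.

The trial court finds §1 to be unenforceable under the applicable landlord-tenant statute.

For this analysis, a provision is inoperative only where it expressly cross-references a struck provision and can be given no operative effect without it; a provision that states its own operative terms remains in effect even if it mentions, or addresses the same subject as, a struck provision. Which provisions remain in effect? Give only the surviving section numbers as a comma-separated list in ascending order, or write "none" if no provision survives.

2, 3, 4, 5, 6

§1 is struck. Nothing else in the Lease is defined by reference to §1. §4 makes §3 an essential term, but §3 is unaffected, so the severability proviso in §4 preserves the remaining provisions. §2, §3, §4, §5, and §6 remain in effect.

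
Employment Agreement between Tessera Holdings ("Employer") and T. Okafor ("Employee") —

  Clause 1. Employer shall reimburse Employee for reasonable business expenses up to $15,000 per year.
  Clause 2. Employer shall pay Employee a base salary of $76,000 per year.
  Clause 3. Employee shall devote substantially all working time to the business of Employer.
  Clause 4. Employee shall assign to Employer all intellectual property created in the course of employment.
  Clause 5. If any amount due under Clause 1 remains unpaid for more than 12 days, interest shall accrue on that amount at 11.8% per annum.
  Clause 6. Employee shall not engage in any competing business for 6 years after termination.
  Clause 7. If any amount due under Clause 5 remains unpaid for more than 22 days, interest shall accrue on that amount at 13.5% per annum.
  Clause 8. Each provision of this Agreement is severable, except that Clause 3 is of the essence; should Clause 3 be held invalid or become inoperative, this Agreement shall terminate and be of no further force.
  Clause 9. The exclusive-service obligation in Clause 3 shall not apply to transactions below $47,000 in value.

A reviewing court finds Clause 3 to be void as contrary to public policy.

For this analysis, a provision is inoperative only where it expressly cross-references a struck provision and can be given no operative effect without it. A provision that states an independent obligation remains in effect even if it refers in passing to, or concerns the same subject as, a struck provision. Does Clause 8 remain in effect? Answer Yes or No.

Clause 3 is struck. Clause 9 does nothing except set the carve-out from the exclusive-service obligation by reference to Clause 3; with Clause 3 gone it has no independent effect and is inoperative. Clause 8 makes Clause 3 an essential term, and Clause 3 is the provision held invalid; under Clause 8, the entire Agreement is therefore void. No provision of the Agreement survives. Clause 8 is among the inoperative provisions, so the answer is no.

No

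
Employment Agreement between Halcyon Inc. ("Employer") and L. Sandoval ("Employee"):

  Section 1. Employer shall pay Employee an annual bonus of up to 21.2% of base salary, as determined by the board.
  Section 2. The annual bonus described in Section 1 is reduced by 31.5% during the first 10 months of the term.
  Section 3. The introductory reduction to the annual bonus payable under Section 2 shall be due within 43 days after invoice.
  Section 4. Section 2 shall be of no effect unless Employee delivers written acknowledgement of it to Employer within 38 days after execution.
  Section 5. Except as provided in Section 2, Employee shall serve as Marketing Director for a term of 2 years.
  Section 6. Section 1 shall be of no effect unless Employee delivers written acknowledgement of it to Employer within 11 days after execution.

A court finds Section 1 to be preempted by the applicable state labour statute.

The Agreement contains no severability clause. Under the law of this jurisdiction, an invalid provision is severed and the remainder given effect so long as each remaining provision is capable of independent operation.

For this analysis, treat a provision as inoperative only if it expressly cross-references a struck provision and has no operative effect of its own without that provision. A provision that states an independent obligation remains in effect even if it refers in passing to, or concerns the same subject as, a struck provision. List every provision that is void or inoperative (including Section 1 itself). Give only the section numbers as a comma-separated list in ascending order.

1, 2, 3, 4, 6

Section 1 is struck. Section 2 has no operative effect of its own apart from Section 1 and is therefore inoperative. Section 6 merely fixes the acknowledgement condition for Section 1; with Section 1 gone it has nothing to operate on and falls away. Section 3 has no operative effect of its own apart from Section 2 and is therefore inoperative. The only function of Section 4 is the acknowledgement condition for Section 2, so it cannot stand once Section 2 is removed. Although Section 5 refers to Section 2, its operative terms do not depend on Section 2, so it remains in effect. Under the stated default rule, only provisions that cannot operate independently fall away; the rest are enforced. Only Section 5 remains in effect.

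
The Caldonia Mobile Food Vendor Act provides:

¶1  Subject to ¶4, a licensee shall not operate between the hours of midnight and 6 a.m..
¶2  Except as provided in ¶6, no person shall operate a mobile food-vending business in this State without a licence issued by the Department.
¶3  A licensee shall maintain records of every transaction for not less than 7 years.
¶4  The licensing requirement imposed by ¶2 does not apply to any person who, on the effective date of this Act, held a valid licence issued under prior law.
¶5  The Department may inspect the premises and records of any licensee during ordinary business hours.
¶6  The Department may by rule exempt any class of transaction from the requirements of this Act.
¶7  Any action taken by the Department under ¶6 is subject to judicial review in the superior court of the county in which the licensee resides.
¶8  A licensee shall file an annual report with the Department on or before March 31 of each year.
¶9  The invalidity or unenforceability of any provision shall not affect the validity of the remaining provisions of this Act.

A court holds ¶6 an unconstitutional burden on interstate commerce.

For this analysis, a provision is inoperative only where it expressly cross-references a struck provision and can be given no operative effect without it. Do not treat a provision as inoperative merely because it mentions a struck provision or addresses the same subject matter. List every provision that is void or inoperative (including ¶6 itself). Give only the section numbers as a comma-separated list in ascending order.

6, 7

¶6 is struck. ¶7 has no operative effect of its own apart from ¶6 and is therefore inoperative. Although ¶2 refers to ¶6, its operative terms do not depend on ¶6, so it remains in effect. ¶9 is a severability clause and preserves every provision that can still be given independent effect. That leaves ¶1, ¶2, ¶3, ¶4, ¶5, ¶8, and ¶9 in effect.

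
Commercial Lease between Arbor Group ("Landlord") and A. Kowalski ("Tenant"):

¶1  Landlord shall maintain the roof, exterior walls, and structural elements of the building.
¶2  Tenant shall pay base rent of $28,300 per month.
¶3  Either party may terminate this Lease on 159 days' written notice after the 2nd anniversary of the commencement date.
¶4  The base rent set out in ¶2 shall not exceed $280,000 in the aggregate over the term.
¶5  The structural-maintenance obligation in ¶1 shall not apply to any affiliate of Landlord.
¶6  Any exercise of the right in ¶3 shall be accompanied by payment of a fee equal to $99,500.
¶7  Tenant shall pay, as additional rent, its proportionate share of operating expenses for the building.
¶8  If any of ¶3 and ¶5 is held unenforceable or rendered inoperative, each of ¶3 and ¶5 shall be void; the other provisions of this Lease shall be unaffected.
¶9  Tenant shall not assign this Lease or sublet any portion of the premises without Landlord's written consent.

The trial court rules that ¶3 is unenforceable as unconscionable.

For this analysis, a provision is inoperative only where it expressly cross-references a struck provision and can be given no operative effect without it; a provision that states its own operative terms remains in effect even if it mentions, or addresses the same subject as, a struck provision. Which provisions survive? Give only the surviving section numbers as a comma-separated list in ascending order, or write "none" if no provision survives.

¶3 is struck. The only function of ¶6 is the exercise fee for ¶3, so it cannot stand once ¶3 is removed. ¶8 declares ¶3 and ¶5 mutually dependent; since one of them has fallen, all of them are of no effect. That brings down ¶5 as well. The remainder continues in force under ¶8. The provisions still in force are ¶1, ¶2, ¶4, ¶7, ¶8, and ¶9.

1, 2, 4, 7, 8, 9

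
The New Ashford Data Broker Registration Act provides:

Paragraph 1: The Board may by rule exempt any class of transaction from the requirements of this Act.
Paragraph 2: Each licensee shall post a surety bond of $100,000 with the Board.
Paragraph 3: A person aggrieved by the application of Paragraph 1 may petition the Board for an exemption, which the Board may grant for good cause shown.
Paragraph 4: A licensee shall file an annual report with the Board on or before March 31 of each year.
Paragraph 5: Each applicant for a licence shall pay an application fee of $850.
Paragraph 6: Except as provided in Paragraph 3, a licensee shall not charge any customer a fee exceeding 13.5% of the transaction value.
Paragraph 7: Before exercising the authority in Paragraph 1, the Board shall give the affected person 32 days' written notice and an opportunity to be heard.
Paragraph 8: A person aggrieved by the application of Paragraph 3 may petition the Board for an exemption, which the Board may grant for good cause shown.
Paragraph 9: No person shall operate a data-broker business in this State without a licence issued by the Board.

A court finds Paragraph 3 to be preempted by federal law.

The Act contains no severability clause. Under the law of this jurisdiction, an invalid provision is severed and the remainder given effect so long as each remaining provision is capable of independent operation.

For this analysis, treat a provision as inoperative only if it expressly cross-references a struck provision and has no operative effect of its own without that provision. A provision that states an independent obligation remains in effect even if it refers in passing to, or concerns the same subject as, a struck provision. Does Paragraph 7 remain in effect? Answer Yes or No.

Yes

Paragraph 3 is struck. Paragraph 8 merely fixes the exemption procedure for Paragraph 3; with Paragraph 3 gone it has nothing to operate on and falls away. Paragraph 6 mentions Paragraph 3 but its own obligation stands independently of Paragraph 3, so Paragraph 6 is not affected. Under the stated default rule, only provisions that cannot operate independently fall away; the rest are enforced. That leaves Paragraph 1, Paragraph 2, Paragraph 4, Paragraph 5, Paragraph 6, Paragraph 7, and Paragraph 9 in effect. Paragraph 7 is among the surviving provisions, so the answer is yes.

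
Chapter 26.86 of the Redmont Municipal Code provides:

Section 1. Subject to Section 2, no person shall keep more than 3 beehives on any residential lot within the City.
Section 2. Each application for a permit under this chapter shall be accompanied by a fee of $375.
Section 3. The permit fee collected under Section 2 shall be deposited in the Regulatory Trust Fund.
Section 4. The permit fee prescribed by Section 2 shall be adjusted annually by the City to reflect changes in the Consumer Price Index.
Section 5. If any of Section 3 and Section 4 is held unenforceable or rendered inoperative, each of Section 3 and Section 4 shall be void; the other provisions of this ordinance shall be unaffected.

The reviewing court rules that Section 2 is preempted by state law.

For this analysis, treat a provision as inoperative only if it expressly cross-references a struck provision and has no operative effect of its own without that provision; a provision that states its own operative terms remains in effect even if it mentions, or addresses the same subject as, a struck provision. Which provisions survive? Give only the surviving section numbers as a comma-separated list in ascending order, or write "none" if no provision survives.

1, 5

Section 2 is struck. Section 3 operates only by reference to Section 2, so it falls with Section 2. Section 4 operates only by reference to Section 2, so it falls with Section 2. Although Section 1 refers to Section 2, its operative terms do not depend on Section 2, so it remains in effect. Section 5 declares Section 3 and Section 4 mutually dependent; since one of them has fallen, all of them are of no effect. The remainder continues in force under Section 5. The provisions still in force are Section 1 and Section 5.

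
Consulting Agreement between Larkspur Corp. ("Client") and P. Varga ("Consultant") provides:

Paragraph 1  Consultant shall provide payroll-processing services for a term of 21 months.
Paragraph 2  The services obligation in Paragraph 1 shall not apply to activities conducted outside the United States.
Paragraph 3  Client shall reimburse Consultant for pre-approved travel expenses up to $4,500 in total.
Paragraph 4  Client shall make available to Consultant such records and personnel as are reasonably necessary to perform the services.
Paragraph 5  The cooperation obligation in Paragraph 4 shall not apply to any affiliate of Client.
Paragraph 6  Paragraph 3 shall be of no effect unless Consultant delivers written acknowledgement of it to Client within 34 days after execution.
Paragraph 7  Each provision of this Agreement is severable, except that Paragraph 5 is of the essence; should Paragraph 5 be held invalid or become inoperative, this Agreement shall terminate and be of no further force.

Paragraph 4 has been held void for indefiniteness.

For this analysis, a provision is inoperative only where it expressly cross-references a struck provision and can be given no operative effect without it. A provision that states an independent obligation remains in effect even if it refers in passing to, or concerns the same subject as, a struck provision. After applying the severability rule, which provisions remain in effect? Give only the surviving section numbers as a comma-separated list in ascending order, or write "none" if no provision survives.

Paragraph 4 is struck. Paragraph 5 does nothing except set the carve-out from the cooperation obligation by reference to Paragraph 4; with Paragraph 4 gone it has no independent effect and is inoperative. Paragraph 7 makes Paragraph 5 an essential term, and Paragraph 5 has been rendered inoperative by the cascade; under Paragraph 7, the entire Agreement is therefore void. No provision of the Agreement survives.

none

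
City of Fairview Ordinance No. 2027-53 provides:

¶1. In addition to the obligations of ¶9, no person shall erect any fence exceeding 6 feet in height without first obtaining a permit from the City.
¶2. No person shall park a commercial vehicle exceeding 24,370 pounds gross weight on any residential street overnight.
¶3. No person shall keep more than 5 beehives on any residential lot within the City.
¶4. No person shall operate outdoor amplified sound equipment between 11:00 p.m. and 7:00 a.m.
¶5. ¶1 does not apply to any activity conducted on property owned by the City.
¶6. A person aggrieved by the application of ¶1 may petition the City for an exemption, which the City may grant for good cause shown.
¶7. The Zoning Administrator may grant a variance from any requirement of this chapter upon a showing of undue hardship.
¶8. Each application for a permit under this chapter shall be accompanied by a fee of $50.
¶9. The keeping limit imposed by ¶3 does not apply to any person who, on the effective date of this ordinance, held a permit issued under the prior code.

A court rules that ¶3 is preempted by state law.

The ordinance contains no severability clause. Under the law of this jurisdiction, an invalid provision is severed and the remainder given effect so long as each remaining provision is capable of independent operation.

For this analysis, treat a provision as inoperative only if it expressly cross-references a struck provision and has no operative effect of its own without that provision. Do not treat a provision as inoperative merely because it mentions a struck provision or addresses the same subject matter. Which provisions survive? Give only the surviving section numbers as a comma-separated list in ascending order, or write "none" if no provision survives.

1, 2, 4, 5, 6, 7, 8

¶3 is struck. ¶9 has no operative effect of its own apart from ¶3 and is therefore inoperative. ¶1 mentions ¶9 but its own obligation stands independently of ¶9, so ¶1 is not affected. Under the stated default rule, only provisions that cannot operate independently fall away; the rest are enforced. That leaves ¶1, ¶2, ¶4, ¶5, ¶6, ¶7, and ¶8 in effect.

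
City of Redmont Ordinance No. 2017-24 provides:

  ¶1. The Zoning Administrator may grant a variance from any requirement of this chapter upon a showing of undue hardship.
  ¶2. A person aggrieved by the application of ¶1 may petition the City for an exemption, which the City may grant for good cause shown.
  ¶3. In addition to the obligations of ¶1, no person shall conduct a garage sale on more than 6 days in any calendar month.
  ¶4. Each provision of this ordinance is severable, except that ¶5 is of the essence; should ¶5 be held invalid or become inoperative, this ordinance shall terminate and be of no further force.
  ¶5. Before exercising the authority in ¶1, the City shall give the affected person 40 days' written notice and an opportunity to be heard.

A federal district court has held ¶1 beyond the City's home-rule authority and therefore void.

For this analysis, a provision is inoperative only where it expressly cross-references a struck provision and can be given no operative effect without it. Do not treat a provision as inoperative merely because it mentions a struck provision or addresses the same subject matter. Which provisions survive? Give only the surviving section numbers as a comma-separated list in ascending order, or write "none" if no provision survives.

none

¶1 is struck. ¶2 operates only by reference to ¶1, so it falls with ¶1. The only function of ¶5 is the notice-and-hearing requirement for ¶1, so it cannot stand once ¶1 is removed. ¶4 makes ¶5 an essential term, and ¶5 has been rendered inoperative by the cascade; under ¶4, the entire ordinance is therefore void. No provision of the ordinance survives.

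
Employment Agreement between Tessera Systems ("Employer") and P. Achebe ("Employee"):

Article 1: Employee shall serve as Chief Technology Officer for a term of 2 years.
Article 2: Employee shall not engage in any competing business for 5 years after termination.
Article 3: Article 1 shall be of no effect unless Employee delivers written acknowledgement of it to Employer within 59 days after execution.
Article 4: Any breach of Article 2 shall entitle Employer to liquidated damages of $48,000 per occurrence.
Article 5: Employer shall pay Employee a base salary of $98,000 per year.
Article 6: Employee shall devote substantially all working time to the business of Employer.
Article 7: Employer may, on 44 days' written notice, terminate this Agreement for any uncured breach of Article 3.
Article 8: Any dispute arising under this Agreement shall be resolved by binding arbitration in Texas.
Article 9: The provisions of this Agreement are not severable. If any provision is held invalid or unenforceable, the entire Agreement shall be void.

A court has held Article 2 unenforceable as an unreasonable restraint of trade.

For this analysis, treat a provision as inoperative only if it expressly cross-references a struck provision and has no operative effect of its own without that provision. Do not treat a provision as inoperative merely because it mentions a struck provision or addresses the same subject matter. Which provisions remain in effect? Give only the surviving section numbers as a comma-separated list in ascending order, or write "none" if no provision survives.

Article 2 is struck. Article 4 has no operative effect of its own apart from Article 2 and is therefore inoperative. Article 9 provides that the Agreement is not severable, so the invalidity of any one provision voids the entire Agreement. No provision of the Agreement survives.

none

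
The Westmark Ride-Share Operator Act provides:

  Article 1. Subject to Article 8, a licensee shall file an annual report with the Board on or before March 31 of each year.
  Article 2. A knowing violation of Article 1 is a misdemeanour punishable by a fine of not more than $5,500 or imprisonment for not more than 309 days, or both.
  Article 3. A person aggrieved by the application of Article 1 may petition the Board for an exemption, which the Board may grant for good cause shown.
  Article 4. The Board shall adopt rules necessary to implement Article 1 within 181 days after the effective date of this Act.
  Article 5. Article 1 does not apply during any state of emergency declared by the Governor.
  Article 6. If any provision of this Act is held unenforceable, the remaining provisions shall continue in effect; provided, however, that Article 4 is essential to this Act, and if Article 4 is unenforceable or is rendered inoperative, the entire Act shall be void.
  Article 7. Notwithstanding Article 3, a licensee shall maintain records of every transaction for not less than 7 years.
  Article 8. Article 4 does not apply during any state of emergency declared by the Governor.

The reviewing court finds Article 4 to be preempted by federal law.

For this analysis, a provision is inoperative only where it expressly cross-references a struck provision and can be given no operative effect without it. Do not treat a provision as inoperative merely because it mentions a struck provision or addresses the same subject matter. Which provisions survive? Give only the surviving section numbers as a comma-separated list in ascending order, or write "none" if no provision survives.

none

Article 4 is struck. Article 8 operates only by reference to Article 4, so it falls with Article 4. Article 6 makes Article 4 an essential term, and Article 4 is the provision held invalid; under Article 6, the entire Act is therefore void. No provision of the Act survives.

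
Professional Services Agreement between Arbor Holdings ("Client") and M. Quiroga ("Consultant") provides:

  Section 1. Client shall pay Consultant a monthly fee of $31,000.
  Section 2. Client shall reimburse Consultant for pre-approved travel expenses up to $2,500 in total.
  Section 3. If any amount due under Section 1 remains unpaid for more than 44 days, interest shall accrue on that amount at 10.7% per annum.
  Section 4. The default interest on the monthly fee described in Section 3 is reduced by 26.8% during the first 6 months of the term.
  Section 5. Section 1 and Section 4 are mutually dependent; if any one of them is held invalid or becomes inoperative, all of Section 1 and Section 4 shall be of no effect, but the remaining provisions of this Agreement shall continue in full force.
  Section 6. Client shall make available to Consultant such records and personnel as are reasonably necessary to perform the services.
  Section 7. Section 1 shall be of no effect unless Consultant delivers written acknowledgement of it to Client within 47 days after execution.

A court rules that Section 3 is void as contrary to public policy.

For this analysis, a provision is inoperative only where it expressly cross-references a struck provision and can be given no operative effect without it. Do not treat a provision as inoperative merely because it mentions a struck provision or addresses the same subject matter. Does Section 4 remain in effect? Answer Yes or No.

No

Section 3 is struck. Section 4 has no operative effect of its own apart from Section 3 and is therefore inoperative. Section 5 declares Section 1 and Section 4 mutually dependent; since one of them has fallen, all of them are of no effect. That brings down Section 1 as well. Section 7 in turn depends solely on a provision now struck and likewise falls. The remainder continues in force under Section 5. That leaves Section 2, Section 5, and Section 6 in effect. Section 4 is among the inoperative provisions, so the answer is no.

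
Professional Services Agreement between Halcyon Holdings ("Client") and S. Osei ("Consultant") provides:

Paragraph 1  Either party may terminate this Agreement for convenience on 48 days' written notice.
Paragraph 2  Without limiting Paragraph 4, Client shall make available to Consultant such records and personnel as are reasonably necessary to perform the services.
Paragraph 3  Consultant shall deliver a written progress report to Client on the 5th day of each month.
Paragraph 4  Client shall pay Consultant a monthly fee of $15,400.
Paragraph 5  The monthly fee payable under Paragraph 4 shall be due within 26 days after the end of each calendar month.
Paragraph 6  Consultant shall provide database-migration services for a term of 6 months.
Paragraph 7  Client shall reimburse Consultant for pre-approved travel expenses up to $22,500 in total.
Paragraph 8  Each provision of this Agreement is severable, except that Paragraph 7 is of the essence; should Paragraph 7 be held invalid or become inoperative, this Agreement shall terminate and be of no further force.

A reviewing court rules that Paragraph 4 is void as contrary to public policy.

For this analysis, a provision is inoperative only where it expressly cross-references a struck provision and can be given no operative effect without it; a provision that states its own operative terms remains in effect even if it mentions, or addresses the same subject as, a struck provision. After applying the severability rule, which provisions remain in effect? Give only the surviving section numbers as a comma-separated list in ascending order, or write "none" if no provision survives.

1, 2, 3, 6, 7, 8

Paragraph 4 is struck. Paragraph 5 has no operative effect of its own apart from Paragraph 4 and is therefore inoperative. Paragraph 2 mentions Paragraph 4 but its own obligation stands independently of Paragraph 4, so Paragraph 2 is not affected. Paragraph 8 makes Paragraph 7 an essential term, but Paragraph 7 is unaffected, so the severability proviso in Paragraph 8 preserves the remaining provisions. The provisions still in force are Paragraph 1, Paragraph 2, Paragraph 3, Paragraph 6, Paragraph 7, and Paragraph 8.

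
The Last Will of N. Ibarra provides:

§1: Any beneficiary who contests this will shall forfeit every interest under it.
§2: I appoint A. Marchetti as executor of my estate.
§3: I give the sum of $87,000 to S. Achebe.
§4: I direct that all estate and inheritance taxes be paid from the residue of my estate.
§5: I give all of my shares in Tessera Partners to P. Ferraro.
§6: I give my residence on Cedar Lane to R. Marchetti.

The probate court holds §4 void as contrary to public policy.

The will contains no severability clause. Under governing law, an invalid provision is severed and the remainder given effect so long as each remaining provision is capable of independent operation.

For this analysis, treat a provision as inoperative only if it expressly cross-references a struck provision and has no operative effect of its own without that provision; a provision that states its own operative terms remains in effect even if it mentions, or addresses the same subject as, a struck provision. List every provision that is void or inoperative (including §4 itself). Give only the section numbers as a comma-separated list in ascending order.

4

§4 is struck. No other provision's operative terms depend on §4. Under the stated default rule, only provisions that cannot operate independently fall away; the rest are enforced. That leaves §1, §2, §3, §5, and §6 in effect.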